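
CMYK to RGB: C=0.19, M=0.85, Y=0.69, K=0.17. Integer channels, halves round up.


R = 255 × (1-C) × (1-K) = 255 × 0.81 × 0.83 = 171.4365 → 171
G = 255 × (1-M) × (1-K) = 255 × 0.15 × 0.83 = 31.7475 → 32
B = 255 × (1-Y) × (1-K) = 255 × 0.31 × 0.83 = 65.6115 → 66
= RGB(171, 32, 66)


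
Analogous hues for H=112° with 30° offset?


Base hue: 112°
Left analog: (112 - 30) mod 360 = 82°
Right analog: (112 + 30) mod 360 = 142°
Analogous hues = 82° and 142°


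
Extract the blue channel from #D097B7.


Color: #D097B7
R = D0 = 208
G = 97 = 151
B = B7 = 183
Blue = 183


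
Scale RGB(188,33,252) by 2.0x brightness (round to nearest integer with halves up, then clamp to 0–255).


Multiply each channel by 2.0, round half up, clamp to [0, 255]
R: 188×2.0 = 376 → clamp → 255
G: 33×2.0 = 66
B: 252×2.0 = 504 → clamp → 255
= RGB(255, 66, 255)


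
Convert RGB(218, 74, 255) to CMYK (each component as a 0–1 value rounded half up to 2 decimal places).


R'=218/255≈0.8549, G'=74/255≈0.2902, B'=255/255≈1.0000
K = 1 - max(R',G',B') = 1 - 255/255 = 0/255 = 0 → 0.00
(1-R'-K)/(1-K) simplifies to (max-R)/max with max = 255:
C = (255-218)/255 = 37/255 = 0.14509… → 0.15
M = (255-74)/255 = 181/255 = 0.70980… → 0.71
Y = (255-255)/255 = 0/255 = 0 → 0.00
= CMYK(0.15, 0.71, 0.00, 0.00)


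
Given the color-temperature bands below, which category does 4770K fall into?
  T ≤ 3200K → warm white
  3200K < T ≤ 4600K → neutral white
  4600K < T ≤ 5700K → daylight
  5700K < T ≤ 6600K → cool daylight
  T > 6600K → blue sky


Temperature: 4770K
4600K < 4770K ≤ 5700K → daylight
Classification: daylight


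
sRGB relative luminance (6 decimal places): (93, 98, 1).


Linearize each channel (sRGB transfer function): c = v/255; c_lin = c/12.92 if c ≤ 0.04045, else ((c+0.055)/1.055)^2.4
  R: 93/255 ≈ 0.364706 > 0.04045 → ((0.364706+0.055)/1.055)^2.4 ≈ 0.109462
  G: 98/255 ≈ 0.384314 > 0.04045 → ((0.384314+0.055)/1.055)^2.4 ≈ 0.122139
  B: 1/255 ≈ 0.003922 ≤ 0.04045 → 0.003922/12.92 ≈ 0.000304
R_lin = 0.109462, G_lin = 0.122139, B_lin = 0.000304
L = 0.2126×R + 0.7152×G + 0.0722×B
L = 0.2126×0.109462 + 0.7152×0.122139 + 0.0722×0.000304
L ≈ 0.110647


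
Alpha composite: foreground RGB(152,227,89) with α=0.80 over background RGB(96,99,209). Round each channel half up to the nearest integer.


C = α×F + (1-α)×B, with 1-α = 0.20
R: 0.80×152 + 0.20×96 = 121.60 + 19.20 = 140.80 → 141
G: 0.80×227 + 0.20×99 = 181.60 + 19.80 = 201.40 → 201
B: 0.80×89 + 0.20×209 = 71.20 + 41.80 = 113.00 → 113
= RGB(141, 201, 113)


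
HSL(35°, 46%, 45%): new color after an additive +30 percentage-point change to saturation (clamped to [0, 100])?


Original S = 46%
Adjustment = +30 percentage points
New S = 46 + (30) = 76
Clamp to [0, 100] → 76
= HSL(35°, 76%, 45%)


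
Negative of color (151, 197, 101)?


Invert: (255-R, 255-G, 255-B)
R: 255-151 = 104
G: 255-197 = 58
B: 255-101 = 154
= RGB(104, 58, 154)


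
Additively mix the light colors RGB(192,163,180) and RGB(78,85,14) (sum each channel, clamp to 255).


Additive: each channel = min(255, C₁+C₂)
R: 192+78 = 270 → 255
G: 163+85 = 248 → 248
B: 180+14 = 194 → 194
= RGB(255, 248, 194)


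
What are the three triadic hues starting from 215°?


Triadic: equally spaced at 120° intervals
H1 = 215°
H2 = (215 + 120) mod 360 = 335°
H3 = (215 + 240) mod 360 = 95°
Triadic = 215°, 335°, 95°


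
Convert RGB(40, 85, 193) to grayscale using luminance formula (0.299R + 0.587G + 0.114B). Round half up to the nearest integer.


Gray = 0.299×R + 0.587×G + 0.114×B
Gray = 0.299×40 + 0.587×85 + 0.114×193
Gray = 11.960 + 49.895 + 22.002
Gray = 83.857 → round half up → 84
Gray = 84


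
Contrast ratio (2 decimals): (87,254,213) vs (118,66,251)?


Linearize each sRGB channel c=v/255: c/12.92 if c ≤ 0.04045 else ((c+0.055)/1.055)^2.4
L = 0.2126×R_lin + 0.7152×G_lin + 0.0722×B_lin
Color 1 (87,254,213):
  R=87: 87/255≈0.3412 > 0.04045 → ((0.3412+0.055)/1.055)^2.4 ≈ 0.09531
  G=254: 254/255≈0.9961 > 0.04045 → ((0.9961+0.055)/1.055)^2.4 ≈ 0.99110
  B=213: 213/255≈0.8353 > 0.04045 → ((0.8353+0.055)/1.055)^2.4 ≈ 0.66539
  L1 = 0.2126×0.09531 + 0.7152×0.99110 + 0.0722×0.66539 ≈ 0.77714
Color 2 (118,66,251):
  R=118: 118/255≈0.4627 > 0.04045 → ((0.4627+0.055)/1.055)^2.4 ≈ 0.18116
  G=66: 66/255≈0.2588 > 0.04045 → ((0.2588+0.055)/1.055)^2.4 ≈ 0.05448
  B=251: 251/255≈0.9843 > 0.04045 → ((0.9843+0.055)/1.055)^2.4 ≈ 0.96469
  L2 = 0.2126×0.18116 + 0.7152×0.05448 + 0.0722×0.96469 ≈ 0.14713
Lighter = 0.77714, Darker = 0.14713
Ratio = (L_lighter + 0.05) / (L_darker + 0.05)
Ratio = (0.77714 + 0.05) / (0.14713 + 0.05) = 0.82714 / 0.19713 ≈ 4.1959
Ratio ≈ 4.20:1


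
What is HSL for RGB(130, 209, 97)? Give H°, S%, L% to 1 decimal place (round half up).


Normalize: R'=130/255≈0.5098, G'=209/255≈0.8196, B'=97/255≈0.3804
Max=209/255, Min=97/255, Δ=Max-Min=112/255
L = (Max+Min)/2 = (209+97)/510 = 306/510 = 0.6 → L = 60.0%
L > 0.5 → S = Δ/(2-Max-Min) = 112/(510-209-97) = 112/204 = 0.54901… → S = 54.9%
(the 1/255 factors cancel in S and H, so raw channel differences can be used)
Max is G' → H = 60 × ((B-R)/Δ + 2) = 60 × ((97-130)/112 + 2)
  -33/112 + 2 = -0.2946… + 2 = 1.7053…
  H = 60 × 1.7053… = 102.321…° → H = 102.3°
= HSL(102.3°, 54.9%, 60.0%)


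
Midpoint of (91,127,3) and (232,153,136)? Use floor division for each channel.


Midpoint: each channel = ⌊(C₁+C₂)/2⌋
R: ⌊(91+232)/2⌋ = 161
G: ⌊(127+153)/2⌋ = 140
B: ⌊(3+136)/2⌋ = 69
= RGB(161, 140, 69)


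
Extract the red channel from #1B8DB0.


Color: #1B8DB0
R = 1B = 27
G = 8D = 141
B = B0 = 176
Red = 27


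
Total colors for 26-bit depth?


Colors = 2^bits = 2^26
= 67,108,864 colors


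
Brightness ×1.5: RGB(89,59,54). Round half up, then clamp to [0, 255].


Multiply each channel by 1.5, round half up, clamp to [0, 255]
R: 89×1.5 = 133.5 → round → 134
G: 59×1.5 = 88.5 → round → 89
B: 54×1.5 = 81
= RGB(134, 89, 81)


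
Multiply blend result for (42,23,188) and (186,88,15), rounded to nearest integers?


Multiply: C = A×B/255, rounded to nearest integer
R: 42×186/255 = 7812/255 ≈ 30.635 → 31
G: 23×88/255 = 2024/255 ≈ 7.937 → 8
B: 188×15/255 = 2820/255 ≈ 11.059 → 11
= RGB(31, 8, 11)


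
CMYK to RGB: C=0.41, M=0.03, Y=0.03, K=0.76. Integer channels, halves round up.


R = 255 × (1-C) × (1-K) = 255 × 0.59 × 0.24 = 36.108 → 36
G = 255 × (1-M) × (1-K) = 255 × 0.97 × 0.24 = 59.364 → 59
B = 255 × (1-Y) × (1-K) = 255 × 0.97 × 0.24 = 59.364 → 59
= RGB(36, 59, 59)


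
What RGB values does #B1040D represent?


B1 → 177 (R)
04 → 4 (G)
0D → 13 (B)
= RGB(177, 4, 13)


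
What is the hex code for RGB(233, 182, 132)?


R = 233 → E9 (hex)
G = 182 → B6 (hex)
B = 132 → 84 (hex)
Hex = #E9B684


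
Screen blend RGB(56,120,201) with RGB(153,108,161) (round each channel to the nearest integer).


Screen: C = 255 - (255-A)×(255-B)/255, rounded to nearest integer
R: 255 - (255-56)×(255-153)/255 = 255 - 20298/255 ≈ 255 - 79.600 = 175.400 → 175
G: 255 - (255-120)×(255-108)/255 = 255 - 19845/255 ≈ 255 - 77.824 = 177.176 → 177
B: 255 - (255-201)×(255-161)/255 = 255 - 5076/255 ≈ 255 - 19.906 = 235.094 → 235
= RGB(175, 177, 235)


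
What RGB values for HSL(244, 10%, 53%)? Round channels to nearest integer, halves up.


H=244°, S=0.10, L=0.53
C = (1-|2L-1|)×S = (1-|0.06|)×0.10 = 0.094
H' = H/60 = 244/60 ≈ 4.0667; X = C×(1-|H' mod 2 - 1|) ≈ 0.0063
m = L - C/2 = 0.53 - 0.047 = 0.483
Sector ⌊H'⌋ = 4 → (R',G',B') = (≈0.0063, 0.0, 0.094)
RGB = ((R'+m)×255, (G'+m)×255, (B'+m)×255) = (124.763, 123.165, 147.135)
Round half up → RGB(125, 123, 147)


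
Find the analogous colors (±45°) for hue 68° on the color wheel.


Base hue: 68°
Left analog: (68 - 45) mod 360 = 23°
Right analog: (68 + 45) mod 360 = 113°
Analogous hues = 23° and 113°


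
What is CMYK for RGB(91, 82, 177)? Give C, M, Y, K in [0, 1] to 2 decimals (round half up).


R'=91/255≈0.3569, G'=82/255≈0.3216, B'=177/255≈0.6941
K = 1 - max(R',G',B') = 1 - 177/255 = 78/255 = 0.30588… → 0.31
(1-R'-K)/(1-K) simplifies to (max-R)/max with max = 177:
C = (177-91)/177 = 86/177 = 0.48587… → 0.49
M = (177-82)/177 = 95/177 = 0.53672… → 0.54
Y = (177-177)/177 = 0/177 = 0 → 0.00
= CMYK(0.49, 0.54, 0.00, 0.31)


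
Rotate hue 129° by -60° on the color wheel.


New hue = (H + rotation) mod 360
New hue = (129 -60) mod 360
= 69 mod 360
= 69°


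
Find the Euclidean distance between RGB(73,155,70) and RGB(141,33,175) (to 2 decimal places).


d = √[(R₁-R₂)² + (G₁-G₂)² + (B₁-B₂)²]
d = √[(73-141)² + (155-33)² + (70-175)²]
d = √[4624 + 14884 + 11025]
d = √30533
d ≈ 174.74


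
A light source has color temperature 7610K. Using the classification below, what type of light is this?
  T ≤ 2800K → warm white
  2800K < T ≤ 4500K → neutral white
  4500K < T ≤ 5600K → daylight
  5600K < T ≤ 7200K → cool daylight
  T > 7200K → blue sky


Temperature: 7610K
7610K > 7200K → blue sky
Classification: blue sky


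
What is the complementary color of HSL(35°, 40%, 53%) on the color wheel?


Complement = opposite side of color wheel = hue + 180°
H' = (35 + 180) mod 360 = 215°
S and L unchanged.
= HSL(215°, 40%, 53%)


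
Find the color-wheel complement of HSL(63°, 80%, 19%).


Complement = opposite side of color wheel = hue + 180°
H' = (63 + 180) mod 360 = 243°
S and L unchanged.
= HSL(243°, 80%, 19%)


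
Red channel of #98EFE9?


Color: #98EFE9
R = 98 = 152
G = EF = 239
B = E9 = 233
Red = 152


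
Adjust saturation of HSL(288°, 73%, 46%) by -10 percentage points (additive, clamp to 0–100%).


Original S = 73%
Adjustment = -10 percentage points
New S = 73 + (-10) = 63
Clamp to [0, 100] → 63
= HSL(288°, 63%, 46%)


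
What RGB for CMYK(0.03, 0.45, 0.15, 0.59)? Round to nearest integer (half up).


R = 255 × (1-C) × (1-K) = 255 × 0.97 × 0.41 = 101.4135 → 101
G = 255 × (1-M) × (1-K) = 255 × 0.55 × 0.41 = 57.5025 → 58
B = 255 × (1-Y) × (1-K) = 255 × 0.85 × 0.41 = 88.8675 → 89
= RGB(101, 58, 89)


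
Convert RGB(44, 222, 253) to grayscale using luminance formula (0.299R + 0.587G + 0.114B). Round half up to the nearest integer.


Gray = 0.299×R + 0.587×G + 0.114×B
Gray = 0.299×44 + 0.587×222 + 0.114×253
Gray = 13.156 + 130.314 + 28.842
Gray = 172.312 → round half up → 172
Gray = 172


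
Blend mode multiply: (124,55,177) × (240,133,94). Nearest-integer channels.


Multiply: C = A×B/255, rounded to nearest integer
R: 124×240/255 = 29760/255 ≈ 116.706 → 117
G: 55×133/255 = 7315/255 ≈ 28.686 → 29
B: 177×94/255 = 16638/255 ≈ 65.247 → 65
= RGB(117, 29, 65)


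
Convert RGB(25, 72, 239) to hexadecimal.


R = 25 → 19 (hex)
G = 72 → 48 (hex)
B = 239 → EF (hex)
Hex = #1948EF


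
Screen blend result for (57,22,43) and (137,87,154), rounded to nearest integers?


Screen: C = 255 - (255-A)×(255-B)/255, rounded to nearest integer
R: 255 - (255-57)×(255-137)/255 = 255 - 23364/255 ≈ 255 - 91.624 = 163.376 → 163
G: 255 - (255-22)×(255-87)/255 = 255 - 39144/255 ≈ 255 - 153.506 = 101.494 → 101
B: 255 - (255-43)×(255-154)/255 = 255 - 21412/255 ≈ 255 - 83.969 = 171.031 → 171
= RGB(163, 101, 171)


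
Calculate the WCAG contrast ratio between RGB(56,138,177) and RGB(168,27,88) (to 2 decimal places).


Linearize each sRGB channel c=v/255: c/12.92 if c ≤ 0.04045 else ((c+0.055)/1.055)^2.4
L = 0.2126×R_lin + 0.7152×G_lin + 0.0722×B_lin
Color 1 (56,138,177):
  R=56: 56/255≈0.2196 > 0.04045 → ((0.2196+0.055)/1.055)^2.4 ≈ 0.03955
  G=138: 138/255≈0.5412 > 0.04045 → ((0.5412+0.055)/1.055)^2.4 ≈ 0.25415
  B=177: 177/255≈0.6941 > 0.04045 → ((0.6941+0.055)/1.055)^2.4 ≈ 0.43966
  L1 = 0.2126×0.03955 + 0.7152×0.25415 + 0.0722×0.43966 ≈ 0.22192
Color 2 (168,27,88):
  R=168: 168/255≈0.6588 > 0.04045 → ((0.6588+0.055)/1.055)^2.4 ≈ 0.39157
  G=27: 27/255≈0.1059 > 0.04045 → ((0.1059+0.055)/1.055)^2.4 ≈ 0.01096
  B=88: 88/255≈0.3451 > 0.04045 → ((0.3451+0.055)/1.055)^2.4 ≈ 0.09759
  L2 = 0.2126×0.39157 + 0.7152×0.01096 + 0.0722×0.09759 ≈ 0.09813
Lighter = 0.22192, Darker = 0.09813
Ratio = (L_lighter + 0.05) / (L_darker + 0.05)
Ratio = (0.22192 + 0.05) / (0.09813 + 0.05) = 0.27192 / 0.14813 ≈ 1.8357
Ratio ≈ 1.84:1


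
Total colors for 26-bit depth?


Colors = 2^bits = 2^26
= 67,108,864 colors


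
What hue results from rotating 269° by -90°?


New hue = (H + rotation) mod 360
New hue = (269 -90) mod 360
= 179 mod 360
= 179°


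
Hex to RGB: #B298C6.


B2 → 178 (R)
98 → 152 (G)
C6 → 198 (B)
= RGB(178, 152, 198)


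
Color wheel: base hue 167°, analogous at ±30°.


Base hue: 167°
Left analog: (167 - 30) mod 360 = 137°
Right analog: (167 + 30) mod 360 = 197°
Analogous hues = 137° and 197°


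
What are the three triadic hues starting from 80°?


Triadic: equally spaced at 120° intervals
H1 = 80°
H2 = (80 + 120) mod 360 = 200°
H3 = (80 + 240) mod 360 = 320°
Triadic = 80°, 200°, 320°


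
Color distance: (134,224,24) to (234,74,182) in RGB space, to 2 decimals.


d = √[(R₁-R₂)² + (G₁-G₂)² + (B₁-B₂)²]
d = √[(134-234)² + (224-74)² + (24-182)²]
d = √[10000 + 22500 + 24964]
d = √57464
d ≈ 239.72


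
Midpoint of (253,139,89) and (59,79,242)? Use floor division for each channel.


Midpoint: each channel = ⌊(C₁+C₂)/2⌋
R: ⌊(253+59)/2⌋ = 156
G: ⌊(139+79)/2⌋ = 109
B: ⌊(89+242)/2⌋ = 165
= RGB(156, 109, 165)


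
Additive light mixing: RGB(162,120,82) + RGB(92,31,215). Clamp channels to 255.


Additive: each channel = min(255, C₁+C₂)
R: 162+92 = 254 → 254
G: 120+31 = 151 → 151
B: 82+215 = 297 → 255
= RGB(254, 151, 255)


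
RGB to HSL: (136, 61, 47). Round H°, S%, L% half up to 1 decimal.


Normalize: R'=136/255≈0.5333, G'=61/255≈0.2392, B'=47/255≈0.1843
Max=136/255, Min=47/255, Δ=Max-Min=89/255
L = (Max+Min)/2 = (136+47)/510 = 183/510 = 0.35882… → L = 35.9%
L ≤ 0.5 → S = Δ/(Max+Min) = 89/(136+47) = 89/183 = 0.48633… → S = 48.6%
(the 1/255 factors cancel in S and H, so raw channel differences can be used)
Max is R' → H = 60 × (((G-B)/Δ) mod 6) = 60 × (((61-47)/89) mod 6)
  14/89 = 0.1573…
  H = 60 × 0.1573… = 9.438…° → H = 9.4°
= HSL(9.4°, 48.6%, 35.9%)


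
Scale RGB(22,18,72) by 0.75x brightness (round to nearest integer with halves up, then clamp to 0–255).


Multiply each channel by 0.75, round half up, clamp to [0, 255]
R: 22×0.75 = 16.5 → round → 17
G: 18×0.75 = 13.5 → round → 14
B: 72×0.75 = 54
= RGB(17, 14, 54)


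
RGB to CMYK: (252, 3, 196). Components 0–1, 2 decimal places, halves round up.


R'=252/255≈0.9882, G'=3/255≈0.0118, B'=196/255≈0.7686
K = 1 - max(R',G',B') = 1 - 252/255 = 3/255 = 0.01176… → 0.01
(1-R'-K)/(1-K) simplifies to (max-R)/max with max = 252:
C = (252-252)/252 = 0/252 = 0 → 0.00
M = (252-3)/252 = 249/252 = 0.98809… → 0.99
Y = (252-196)/252 = 56/252 = 0.22222… → 0.22
= CMYK(0.00, 0.99, 0.22, 0.01)


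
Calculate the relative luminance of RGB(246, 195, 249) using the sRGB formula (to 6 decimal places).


Linearize each channel (sRGB transfer function): c = v/255; c_lin = c/12.92 if c ≤ 0.04045, else ((c+0.055)/1.055)^2.4
  R: 246/255 ≈ 0.964706 > 0.04045 → ((0.964706+0.055)/1.055)^2.4 ≈ 0.921582
  G: 195/255 ≈ 0.764706 > 0.04045 → ((0.764706+0.055)/1.055)^2.4 ≈ 0.545724
  B: 249/255 ≈ 0.976471 > 0.04045 → ((0.976471+0.055)/1.055)^2.4 ≈ 0.947307
R_lin = 0.921582, G_lin = 0.545724, B_lin = 0.947307
L = 0.2126×R + 0.7152×G + 0.0722×B
L = 0.2126×0.921582 + 0.7152×0.545724 + 0.0722×0.947307
L ≈ 0.654626


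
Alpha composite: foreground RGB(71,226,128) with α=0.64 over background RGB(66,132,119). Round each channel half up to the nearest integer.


C = α×F + (1-α)×B, with 1-α = 0.36
R: 0.64×71 + 0.36×66 = 45.44 + 23.76 = 69.20 → 69
G: 0.64×226 + 0.36×132 = 144.64 + 47.52 = 192.16 → 192
B: 0.64×128 + 0.36×119 = 81.92 + 42.84 = 124.76 → 125
= RGB(69, 192, 125)


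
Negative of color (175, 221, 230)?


Invert: (255-R, 255-G, 255-B)
R: 255-175 = 80
G: 255-221 = 34
B: 255-230 = 25
= RGB(80, 34, 25)


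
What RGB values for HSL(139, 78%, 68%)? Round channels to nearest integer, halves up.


H=139°, S=0.78, L=0.68
C = (1-|2L-1|)×S = (1-|0.36|)×0.78 = 0.4992
H' = H/60 = 139/60 ≈ 2.3167; X = C×(1-|H' mod 2 - 1|) = 0.15808
m = L - C/2 = 0.68 - 0.2496 = 0.4304
Sector ⌊H'⌋ = 2 → (R',G',B') = (0.0, 0.4992, 0.15808)
RGB = ((R'+m)×255, (G'+m)×255, (B'+m)×255) = (109.752, 237.048, 150.0624)
Round half up → RGB(110, 237, 150)


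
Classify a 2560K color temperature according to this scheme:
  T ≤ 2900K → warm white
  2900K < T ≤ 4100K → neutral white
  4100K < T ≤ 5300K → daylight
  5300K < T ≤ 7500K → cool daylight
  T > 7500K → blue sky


Temperature: 2560K
2560K ≤ 2900K → warm white
Classification: warm white


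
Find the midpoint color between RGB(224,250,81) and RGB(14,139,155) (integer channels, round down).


Midpoint: each channel = ⌊(C₁+C₂)/2⌋
R: ⌊(224+14)/2⌋ = 119
G: ⌊(250+139)/2⌋ = 194
B: ⌊(81+155)/2⌋ = 118
= RGB(119, 194, 118)


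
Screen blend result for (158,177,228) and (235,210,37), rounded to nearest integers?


Screen: C = 255 - (255-A)×(255-B)/255, rounded to nearest integer
R: 255 - (255-158)×(255-235)/255 = 255 - 1940/255 ≈ 255 - 7.608 = 247.392 → 247
G: 255 - (255-177)×(255-210)/255 = 255 - 3510/255 ≈ 255 - 13.765 = 241.235 → 241
B: 255 - (255-228)×(255-37)/255 = 255 - 5886/255 ≈ 255 - 23.082 = 231.918 → 232
= RGB(247, 241, 232)


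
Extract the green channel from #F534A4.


Color: #F534A4
R = F5 = 245
G = 34 = 52
B = A4 = 164
Green = 52


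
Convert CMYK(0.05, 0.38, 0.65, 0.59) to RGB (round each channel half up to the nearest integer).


R = 255 × (1-C) × (1-K) = 255 × 0.95 × 0.41 = 99.3225 → 99
G = 255 × (1-M) × (1-K) = 255 × 0.62 × 0.41 = 64.821 → 65
B = 255 × (1-Y) × (1-K) = 255 × 0.35 × 0.41 = 36.5925 → 37
= RGB(99, 65, 37)


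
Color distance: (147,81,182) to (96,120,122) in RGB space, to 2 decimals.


d = √[(R₁-R₂)² + (G₁-G₂)² + (B₁-B₂)²]
d = √[(147-96)² + (81-120)² + (182-122)²]
d = √[2601 + 1521 + 3600]
d = √7722
d ≈ 87.87


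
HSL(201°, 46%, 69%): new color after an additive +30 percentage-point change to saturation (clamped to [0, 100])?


Original S = 46%
Adjustment = +30 percentage points
New S = 46 + (30) = 76
Clamp to [0, 100] → 76
= HSL(201°, 76%, 69%)


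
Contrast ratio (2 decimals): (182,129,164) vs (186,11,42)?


Linearize each sRGB channel c=v/255: c/12.92 if c ≤ 0.04045 else ((c+0.055)/1.055)^2.4
L = 0.2126×R_lin + 0.7152×G_lin + 0.0722×B_lin
Color 1 (182,129,164):
  R=182: 182/255≈0.7137 > 0.04045 → ((0.7137+0.055)/1.055)^2.4 ≈ 0.46778
  G=129: 129/255≈0.5059 > 0.04045 → ((0.5059+0.055)/1.055)^2.4 ≈ 0.21953
  B=164: 164/255≈0.6431 > 0.04045 → ((0.6431+0.055)/1.055)^2.4 ≈ 0.37124
  L1 = 0.2126×0.46778 + 0.7152×0.21953 + 0.0722×0.37124 ≈ 0.28326
Color 2 (186,11,42):
  R=186: 186/255≈0.7294 > 0.04045 → ((0.7294+0.055)/1.055)^2.4 ≈ 0.49102
  G=11: 11/255≈0.0431 > 0.04045 → ((0.0431+0.055)/1.055)^2.4 ≈ 0.00335
  B=42: 42/255≈0.1647 > 0.04045 → ((0.1647+0.055)/1.055)^2.4 ≈ 0.02315
  L2 = 0.2126×0.49102 + 0.7152×0.00335 + 0.0722×0.02315 ≈ 0.10846
Lighter = 0.28326, Darker = 0.10846
Ratio = (L_lighter + 0.05) / (L_darker + 0.05)
Ratio = (0.28326 + 0.05) / (0.10846 + 0.05) = 0.33326 / 0.15846 ≈ 2.1032
Ratio ≈ 2.10:1


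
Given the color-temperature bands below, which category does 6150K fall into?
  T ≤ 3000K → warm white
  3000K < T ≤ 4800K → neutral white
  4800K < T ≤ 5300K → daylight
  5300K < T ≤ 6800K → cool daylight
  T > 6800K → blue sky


Temperature: 6150K
5300K < 6150K ≤ 6800K → cool daylight
Classification: cool daylight


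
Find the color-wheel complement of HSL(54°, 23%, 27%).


Complement = opposite side of color wheel = hue + 180°
H' = (54 + 180) mod 360 = 234°
S and L unchanged.
= HSL(234°, 23%, 27%)


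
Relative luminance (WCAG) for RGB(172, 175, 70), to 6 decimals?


Linearize each channel (sRGB transfer function): c = v/255; c_lin = c/12.92 if c ≤ 0.04045, else ((c+0.055)/1.055)^2.4
  R: 172/255 ≈ 0.674510 > 0.04045 → ((0.674510+0.055)/1.055)^2.4 ≈ 0.412543
  G: 175/255 ≈ 0.686275 > 0.04045 → ((0.686275+0.055)/1.055)^2.4 ≈ 0.428690
  B: 70/255 ≈ 0.274510 > 0.04045 → ((0.274510+0.055)/1.055)^2.4 ≈ 0.061246
R_lin = 0.412543, G_lin = 0.428690, B_lin = 0.061246
L = 0.2126×R + 0.7152×G + 0.0722×B
L = 0.2126×0.412543 + 0.7152×0.428690 + 0.0722×0.061246
L ≈ 0.398728


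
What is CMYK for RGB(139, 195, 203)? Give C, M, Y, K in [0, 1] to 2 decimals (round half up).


R'=139/255≈0.5451, G'=195/255≈0.7647, B'=203/255≈0.7961
K = 1 - max(R',G',B') = 1 - 203/255 = 52/255 = 0.20392… → 0.20
(1-R'-K)/(1-K) simplifies to (max-R)/max with max = 203:
C = (203-139)/203 = 64/203 = 0.31527… → 0.32
M = (203-195)/203 = 8/203 = 0.03940… → 0.04
Y = (203-203)/203 = 0/203 = 0 → 0.00
= CMYK(0.32, 0.04, 0.00, 0.20)


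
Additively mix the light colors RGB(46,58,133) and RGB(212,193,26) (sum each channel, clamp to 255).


Additive: each channel = min(255, C₁+C₂)
R: 46+212 = 258 → 255
G: 58+193 = 251 → 251
B: 133+26 = 159 → 159
= RGB(255, 251, 159)


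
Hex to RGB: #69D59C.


69 → 105 (R)
D5 → 213 (G)
9C → 156 (B)
= RGB(105, 213, 156)


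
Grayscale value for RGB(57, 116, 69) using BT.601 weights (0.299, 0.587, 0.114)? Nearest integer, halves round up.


Gray = 0.299×R + 0.587×G + 0.114×B
Gray = 0.299×57 + 0.587×116 + 0.114×69
Gray = 17.043 + 68.092 + 7.866
Gray = 93.001 → round half up → 93
Gray = 93


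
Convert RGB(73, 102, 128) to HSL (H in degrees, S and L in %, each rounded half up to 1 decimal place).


Normalize: R'=73/255≈0.2863, G'=102/255≈0.4000, B'=128/255≈0.5020
Max=128/255, Min=73/255, Δ=Max-Min=55/255
L = (Max+Min)/2 = (128+73)/510 = 201/510 = 0.39411… → L = 39.4%
L ≤ 0.5 → S = Δ/(Max+Min) = 55/(128+73) = 55/201 = 0.27363… → S = 27.4%
(the 1/255 factors cancel in S and H, so raw channel differences can be used)
Max is B' → H = 60 × ((R-G)/Δ + 4) = 60 × ((73-102)/55 + 4)
  -29/55 + 4 = -0.5272… + 4 = 3.4727…
  H = 60 × 3.4727… = 208.363…° → H = 208.4°
= HSL(208.4°, 27.4%, 39.4%)


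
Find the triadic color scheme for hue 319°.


Triadic: equally spaced at 120° intervals
H1 = 319°
H2 = (319 + 120) mod 360 = 79°
H3 = (319 + 240) mod 360 = 199°
Triadic = 319°, 79°, 199°


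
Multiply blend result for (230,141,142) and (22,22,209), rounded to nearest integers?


Multiply: C = A×B/255, rounded to nearest integer
R: 230×22/255 = 5060/255 ≈ 19.843 → 20
G: 141×22/255 = 3102/255 ≈ 12.165 → 12
B: 142×209/255 = 29678/255 ≈ 116.384 → 116
= RGB(20, 12, 116)


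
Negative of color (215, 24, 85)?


Invert: (255-R, 255-G, 255-B)
R: 255-215 = 40
G: 255-24 = 231
B: 255-85 = 170
= RGB(40, 231, 170)


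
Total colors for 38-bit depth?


Colors = 2^bits = 2^38
= 274,877,906,944 colors


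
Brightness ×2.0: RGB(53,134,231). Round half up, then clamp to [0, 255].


Multiply each channel by 2.0, round half up, clamp to [0, 255]
R: 53×2.0 = 106
G: 134×2.0 = 268 → clamp → 255
B: 231×2.0 = 462 → clamp → 255
= RGB(106, 255, 255)


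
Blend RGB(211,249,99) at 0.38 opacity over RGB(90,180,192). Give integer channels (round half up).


C = α×F + (1-α)×B, with 1-α = 0.62
R: 0.38×211 + 0.62×90 = 80.18 + 55.80 = 135.98 → 136
G: 0.38×249 + 0.62×180 = 94.62 + 111.60 = 206.22 → 206
B: 0.38×99 + 0.62×192 = 37.62 + 119.04 = 156.66 → 157
= RGB(136, 206, 157)


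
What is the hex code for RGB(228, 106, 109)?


R = 228 → E4 (hex)
G = 106 → 6A (hex)
B = 109 → 6D (hex)
Hex = #E46A6D


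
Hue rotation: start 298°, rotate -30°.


New hue = (H + rotation) mod 360
New hue = (298 -30) mod 360
= 268 mod 360
= 268°


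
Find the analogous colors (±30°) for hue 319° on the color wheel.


Base hue: 319°
Left analog: (319 - 30) mod 360 = 289°
Right analog: (319 + 30) mod 360 = 349°
Analogous hues = 289° and 349°


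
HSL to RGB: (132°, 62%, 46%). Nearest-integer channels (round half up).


H=132°, S=0.62, L=0.46
C = (1-|2L-1|)×S = (1-|-0.08|)×0.62 = 0.5704
H' = H/60 = 132/60 ≈ 2.2000; X = C×(1-|H' mod 2 - 1|) = 0.11408
m = L - C/2 = 0.46 - 0.2852 = 0.1748
Sector ⌊H'⌋ = 2 → (R',G',B') = (0.0, 0.5704, 0.11408)
RGB = ((R'+m)×255, (G'+m)×255, (B'+m)×255) = (44.574, 190.026, 73.6644)
Round half up → RGB(45, 190, 74)


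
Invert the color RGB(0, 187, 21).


Invert: (255-R, 255-G, 255-B)
R: 255-0 = 255
G: 255-187 = 68
B: 255-21 = 234
= RGB(255, 68, 234)


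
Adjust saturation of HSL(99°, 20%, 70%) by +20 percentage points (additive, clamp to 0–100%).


Original S = 20%
Adjustment = +20 percentage points
New S = 20 + (20) = 40
Clamp to [0, 100] → 40
= HSL(99°, 40%, 70%)


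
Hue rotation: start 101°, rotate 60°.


New hue = (H + rotation) mod 360
New hue = (101 + 60) mod 360
= 161 mod 360
= 161°


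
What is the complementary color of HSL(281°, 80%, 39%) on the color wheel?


Complement = opposite side of color wheel = hue + 180°
H' = (281 + 180) mod 360 = 101°
S and L unchanged.
= HSL(101°, 80%, 39%)


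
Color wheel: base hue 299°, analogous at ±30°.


Base hue: 299°
Left analog: (299 - 30) mod 360 = 269°
Right analog: (299 + 30) mod 360 = 329°
Analogous hues = 269° and 329°


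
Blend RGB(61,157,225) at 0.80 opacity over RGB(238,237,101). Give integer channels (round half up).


C = α×F + (1-α)×B, with 1-α = 0.20
R: 0.80×61 + 0.20×238 = 48.80 + 47.60 = 96.40 → 96
G: 0.80×157 + 0.20×237 = 125.60 + 47.40 = 173.00 → 173
B: 0.80×225 + 0.20×101 = 180.00 + 20.20 = 200.20 → 200
= RGB(96, 173, 200)


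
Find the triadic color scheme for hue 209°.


Triadic: equally spaced at 120° intervals
H1 = 209°
H2 = (209 + 120) mod 360 = 329°
H3 = (209 + 240) mod 360 = 89°
Triadic = 209°, 329°, 89°


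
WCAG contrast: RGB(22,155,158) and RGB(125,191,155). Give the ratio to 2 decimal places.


Linearize each sRGB channel c=v/255: c/12.92 if c ≤ 0.04045 else ((c+0.055)/1.055)^2.4
L = 0.2126×R_lin + 0.7152×G_lin + 0.0722×B_lin
Color 1 (22,155,158):
  R=22: 22/255≈0.0863 > 0.04045 → ((0.0863+0.055)/1.055)^2.4 ≈ 0.00802
  G=155: 155/255≈0.6078 > 0.04045 → ((0.6078+0.055)/1.055)^2.4 ≈ 0.32778
  B=158: 158/255≈0.6196 > 0.04045 → ((0.6196+0.055)/1.055)^2.4 ≈ 0.34191
  L1 = 0.2126×0.00802 + 0.7152×0.32778 + 0.0722×0.34191 ≈ 0.26082
Color 2 (125,191,155):
  R=125: 125/255≈0.4902 > 0.04045 → ((0.4902+0.055)/1.055)^2.4 ≈ 0.20508
  G=191: 191/255≈0.7490 > 0.04045 → ((0.7490+0.055)/1.055)^2.4 ≈ 0.52100
  B=155: 155/255≈0.6078 > 0.04045 → ((0.6078+0.055)/1.055)^2.4 ≈ 0.32778
  L2 = 0.2126×0.20508 + 0.7152×0.52100 + 0.0722×0.32778 ≈ 0.43988
Lighter = 0.43988, Darker = 0.26082
Ratio = (L_lighter + 0.05) / (L_darker + 0.05)
Ratio = (0.43988 + 0.05) / (0.26082 + 0.05) = 0.48988 / 0.31082 ≈ 1.5761
Ratio ≈ 1.58:1


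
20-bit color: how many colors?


Colors = 2^bits = 2^20
= 1,048,576 colors


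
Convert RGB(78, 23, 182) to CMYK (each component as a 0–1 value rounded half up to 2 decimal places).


R'=78/255≈0.3059, G'=23/255≈0.0902, B'=182/255≈0.7137
K = 1 - max(R',G',B') = 1 - 182/255 = 73/255 = 0.28627… → 0.29
(1-R'-K)/(1-K) simplifies to (max-R)/max with max = 182:
C = (182-78)/182 = 104/182 = 0.57142… → 0.57
M = (182-23)/182 = 159/182 = 0.87362… → 0.87
Y = (182-182)/182 = 0/182 = 0 → 0.00
= CMYK(0.57, 0.87, 0.00, 0.29)


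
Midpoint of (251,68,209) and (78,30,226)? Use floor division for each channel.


Midpoint: each channel = ⌊(C₁+C₂)/2⌋
R: ⌊(251+78)/2⌋ = 164
G: ⌊(68+30)/2⌋ = 49
B: ⌊(209+226)/2⌋ = 217
= RGB(164, 49, 217)


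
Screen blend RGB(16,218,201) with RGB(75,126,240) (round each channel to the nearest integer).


Screen: C = 255 - (255-A)×(255-B)/255, rounded to nearest integer
R: 255 - (255-16)×(255-75)/255 = 255 - 43020/255 ≈ 255 - 168.706 = 86.294 → 86
G: 255 - (255-218)×(255-126)/255 = 255 - 4773/255 ≈ 255 - 18.718 = 236.282 → 236
B: 255 - (255-201)×(255-240)/255 = 255 - 810/255 ≈ 255 - 3.176 = 251.824 → 252
= RGB(86, 236, 252)


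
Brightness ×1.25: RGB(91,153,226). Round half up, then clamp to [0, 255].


Multiply each channel by 1.25, round half up, clamp to [0, 255]
R: 91×1.25 = 113.75 → round → 114
G: 153×1.25 = 191.25 → round → 191
B: 226×1.25 = 282.5 → round → 283 → clamp → 255
= RGB(114, 191, 255)


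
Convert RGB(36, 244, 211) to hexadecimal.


R = 36 → 24 (hex)
G = 244 → F4 (hex)
B = 211 → D3 (hex)
Hex = #24F4D3


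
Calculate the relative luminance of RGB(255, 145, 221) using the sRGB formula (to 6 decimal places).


Linearize each channel (sRGB transfer function): c = v/255; c_lin = c/12.92 if c ≤ 0.04045, else ((c+0.055)/1.055)^2.4
  R: 255/255 ≈ 1.000000 > 0.04045 → ((1.000000+0.055)/1.055)^2.4 ≈ 1.000000
  G: 145/255 ≈ 0.568627 > 0.04045 → ((0.568627+0.055)/1.055)^2.4 ≈ 0.283149
  B: 221/255 ≈ 0.866667 > 0.04045 → ((0.866667+0.055)/1.055)^2.4 ≈ 0.723055
R_lin = 1.000000, G_lin = 0.283149, B_lin = 0.723055
L = 0.2126×R + 0.7152×G + 0.0722×B
L = 0.2126×1.000000 + 0.7152×0.283149 + 0.0722×0.723055
L ≈ 0.467313


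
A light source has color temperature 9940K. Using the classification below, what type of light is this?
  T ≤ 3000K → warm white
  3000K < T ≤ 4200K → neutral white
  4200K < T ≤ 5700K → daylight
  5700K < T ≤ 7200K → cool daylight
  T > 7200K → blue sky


Temperature: 9940K
9940K > 7200K → blue sky
Classification: blue sky


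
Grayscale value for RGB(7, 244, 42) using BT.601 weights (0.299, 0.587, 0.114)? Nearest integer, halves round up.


Gray = 0.299×R + 0.587×G + 0.114×B
Gray = 0.299×7 + 0.587×244 + 0.114×42
Gray = 2.093 + 143.228 + 4.788
Gray = 150.109 → round half up → 150
Gray = 150


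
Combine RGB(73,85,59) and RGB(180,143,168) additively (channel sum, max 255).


Additive: each channel = min(255, C₁+C₂)
R: 73+180 = 253 → 253
G: 85+143 = 228 → 228
B: 59+168 = 227 → 227
= RGB(253, 228, 227)


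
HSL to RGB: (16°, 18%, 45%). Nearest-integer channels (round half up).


H=16°, S=0.18, L=0.45
C = (1-|2L-1|)×S = (1-|-0.10|)×0.18 = 0.162
H' = H/60 = 16/60 ≈ 0.2667; X = C×(1-|H' mod 2 - 1|) = 0.0432
m = L - C/2 = 0.45 - 0.081 = 0.369
Sector ⌊H'⌋ = 0 → (R',G',B') = (0.162, 0.0432, 0.0)
RGB = ((R'+m)×255, (G'+m)×255, (B'+m)×255) = (135.405, 105.111, 94.095)
Round half up → RGB(135, 105, 94)


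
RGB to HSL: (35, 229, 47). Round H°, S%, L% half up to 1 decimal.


Normalize: R'=35/255≈0.1373, G'=229/255≈0.8980, B'=47/255≈0.1843
Max=229/255, Min=35/255, Δ=Max-Min=194/255
L = (Max+Min)/2 = (229+35)/510 = 264/510 = 0.51764… → L = 51.8%
L > 0.5 → S = Δ/(2-Max-Min) = 194/(510-229-35) = 194/246 = 0.78861… → S = 78.9%
(the 1/255 factors cancel in S and H, so raw channel differences can be used)
Max is G' → H = 60 × ((B-R)/Δ + 2) = 60 × ((47-35)/194 + 2)
  12/194 + 2 = 0.0618… + 2 = 2.0618…
  H = 60 × 2.0618… = 123.711…° → H = 123.7°
= HSL(123.7°, 78.9%, 51.8%)


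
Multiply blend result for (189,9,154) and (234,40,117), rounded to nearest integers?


Multiply: C = A×B/255, rounded to nearest integer
R: 189×234/255 = 44226/255 ≈ 173.435 → 173
G: 9×40/255 = 360/255 ≈ 1.412 → 1
B: 154×117/255 = 18018/255 ≈ 70.659 → 71
= RGB(173, 1, 71)


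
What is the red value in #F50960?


Color: #F50960
R = F5 = 245
G = 09 = 9
B = 60 = 96
Red = 245


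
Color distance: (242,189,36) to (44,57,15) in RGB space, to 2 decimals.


d = √[(R₁-R₂)² + (G₁-G₂)² + (B₁-B₂)²]
d = √[(242-44)² + (189-57)² + (36-15)²]
d = √[39204 + 17424 + 441]
d = √57069
d ≈ 238.89


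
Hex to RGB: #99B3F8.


99 → 153 (R)
B3 → 179 (G)
F8 → 248 (B)
= RGB(153, 179, 248)


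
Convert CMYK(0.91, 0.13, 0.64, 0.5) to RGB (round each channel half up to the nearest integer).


R = 255 × (1-C) × (1-K) = 255 × 0.09 × 0.50 = 11.475 → 11
G = 255 × (1-M) × (1-K) = 255 × 0.87 × 0.50 = 110.925 → 111
B = 255 × (1-Y) × (1-K) = 255 × 0.36 × 0.50 = 45.9 → 46
= RGB(11, 111, 46)


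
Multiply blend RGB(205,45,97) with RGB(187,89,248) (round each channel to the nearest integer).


Multiply: C = A×B/255, rounded to nearest integer
R: 205×187/255 = 38335/255 ≈ 150.333 → 150
G: 45×89/255 = 4005/255 ≈ 15.706 → 16
B: 97×248/255 = 24056/255 ≈ 94.337 → 94
= RGB(150, 16, 94)


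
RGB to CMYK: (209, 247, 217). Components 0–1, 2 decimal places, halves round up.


R'=209/255≈0.8196, G'=247/255≈0.9686, B'=217/255≈0.8510
K = 1 - max(R',G',B') = 1 - 247/255 = 8/255 = 0.03137… → 0.03
(1-R'-K)/(1-K) simplifies to (max-R)/max with max = 247:
C = (247-209)/247 = 38/247 = 0.15384… → 0.15
M = (247-247)/247 = 0/247 = 0 → 0.00
Y = (247-217)/247 = 30/247 = 0.12145… → 0.12
= CMYK(0.15, 0.00, 0.12, 0.03)


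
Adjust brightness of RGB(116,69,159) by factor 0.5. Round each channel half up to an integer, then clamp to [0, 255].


Multiply each channel by 0.5, round half up, clamp to [0, 255]
R: 116×0.5 = 58
G: 69×0.5 = 34.5 → round → 35
B: 159×0.5 = 79.5 → round → 80
= RGB(58, 35, 80)


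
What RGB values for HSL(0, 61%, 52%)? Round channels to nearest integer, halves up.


H=0°, S=0.61, L=0.52
C = (1-|2L-1|)×S = (1-|0.04|)×0.61 = 0.5856
H' = H/60 = 0/60 ≈ 0.0000; X = C×(1-|H' mod 2 - 1|) = 0.0
m = L - C/2 = 0.52 - 0.2928 = 0.2272
Sector ⌊H'⌋ = 0 → (R',G',B') = (0.5856, 0.0, 0.0)
RGB = ((R'+m)×255, (G'+m)×255, (B'+m)×255) = (207.264, 57.936, 57.936)
Round half up → RGB(207, 58, 58)


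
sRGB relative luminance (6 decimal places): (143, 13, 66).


Linearize each channel (sRGB transfer function): c = v/255; c_lin = c/12.92 if c ≤ 0.04045, else ((c+0.055)/1.055)^2.4
  R: 143/255 ≈ 0.560784 > 0.04045 → ((0.560784+0.055)/1.055)^2.4 ≈ 0.274677
  G: 13/255 ≈ 0.050980 > 0.04045 → ((0.050980+0.055)/1.055)^2.4 ≈ 0.004025
  B: 66/255 ≈ 0.258824 > 0.04045 → ((0.258824+0.055)/1.055)^2.4 ≈ 0.054480
R_lin = 0.274677, G_lin = 0.004025, B_lin = 0.054480
L = 0.2126×R + 0.7152×G + 0.0722×B
L = 0.2126×0.274677 + 0.7152×0.004025 + 0.0722×0.054480
L ≈ 0.065208


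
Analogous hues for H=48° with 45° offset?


Base hue: 48°
Left analog: (48 - 45) mod 360 = 3°
Right analog: (48 + 45) mod 360 = 93°
Analogous hues = 3° and 93°


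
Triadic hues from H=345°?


Triadic: equally spaced at 120° intervals
H1 = 345°
H2 = (345 + 120) mod 360 = 105°
H3 = (345 + 240) mod 360 = 225°
Triadic = 345°, 105°, 225°


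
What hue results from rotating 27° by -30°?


New hue = (H + rotation) mod 360
New hue = (27 -30) mod 360
= -3 mod 360
= 357°


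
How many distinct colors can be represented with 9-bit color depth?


Colors = 2^bits = 2^9
= 512 colors


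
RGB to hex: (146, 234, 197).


R = 146 → 92 (hex)
G = 234 → EA (hex)
B = 197 → C5 (hex)
Hex = #92EAC5


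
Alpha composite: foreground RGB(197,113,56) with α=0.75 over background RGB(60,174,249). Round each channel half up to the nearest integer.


C = α×F + (1-α)×B, with 1-α = 0.25
R: 0.75×197 + 0.25×60 = 147.75 + 15.00 = 162.75 → 163
G: 0.75×113 + 0.25×174 = 84.75 + 43.50 = 128.25 → 128
B: 0.75×56 + 0.25×249 = 42.00 + 62.25 = 104.25 → 104
= RGB(163, 128, 104)


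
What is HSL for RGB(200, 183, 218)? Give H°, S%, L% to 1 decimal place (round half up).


Normalize: R'=200/255≈0.7843, G'=183/255≈0.7176, B'=218/255≈0.8549
Max=218/255, Min=183/255, Δ=Max-Min=35/255
L = (Max+Min)/2 = (218+183)/510 = 401/510 = 0.78627… → L = 78.6%
L > 0.5 → S = Δ/(2-Max-Min) = 35/(510-218-183) = 35/109 = 0.32110… → S = 32.1%
(the 1/255 factors cancel in S and H, so raw channel differences can be used)
Max is B' → H = 60 × ((R-G)/Δ + 4) = 60 × ((200-183)/35 + 4)
  17/35 + 4 = 0.4857… + 4 = 4.4857…
  H = 60 × 4.4857… = 269.142…° → H = 269.1°
= HSL(269.1°, 32.1%, 78.6%)


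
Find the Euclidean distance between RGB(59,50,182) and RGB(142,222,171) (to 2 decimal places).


d = √[(R₁-R₂)² + (G₁-G₂)² + (B₁-B₂)²]
d = √[(59-142)² + (50-222)² + (182-171)²]
d = √[6889 + 29584 + 121]
d = √36594
d ≈ 191.30


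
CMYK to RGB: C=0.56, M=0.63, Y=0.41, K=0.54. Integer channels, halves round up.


R = 255 × (1-C) × (1-K) = 255 × 0.44 × 0.46 = 51.612 → 52
G = 255 × (1-M) × (1-K) = 255 × 0.37 × 0.46 = 43.401 → 43
B = 255 × (1-Y) × (1-K) = 255 × 0.59 × 0.46 = 69.207 → 69
= RGB(52, 43, 69)


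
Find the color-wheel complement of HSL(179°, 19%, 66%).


Complement = opposite side of color wheel = hue + 180°
H' = (179 + 180) mod 360 = 359°
S and L unchanged.
= HSL(359°, 19%, 66%)


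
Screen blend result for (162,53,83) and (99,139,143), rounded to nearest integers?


Screen: C = 255 - (255-A)×(255-B)/255, rounded to nearest integer
R: 255 - (255-162)×(255-99)/255 = 255 - 14508/255 ≈ 255 - 56.894 = 198.106 → 198
G: 255 - (255-53)×(255-139)/255 = 255 - 23432/255 ≈ 255 - 91.890 = 163.110 → 163
B: 255 - (255-83)×(255-143)/255 = 255 - 19264/255 ≈ 255 - 75.545 = 179.455 → 179
= RGB(198, 163, 179)


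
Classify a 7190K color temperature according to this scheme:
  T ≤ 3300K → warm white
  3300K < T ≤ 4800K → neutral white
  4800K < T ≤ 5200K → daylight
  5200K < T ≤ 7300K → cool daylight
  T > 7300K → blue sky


Temperature: 7190K
5200K < 7190K ≤ 7300K → cool daylight
Classification: cool daylight


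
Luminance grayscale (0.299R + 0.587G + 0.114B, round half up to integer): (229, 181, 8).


Gray = 0.299×R + 0.587×G + 0.114×B
Gray = 0.299×229 + 0.587×181 + 0.114×8
Gray = 68.471 + 106.247 + 0.912
Gray = 175.630 → round half up → 176
Gray = 176


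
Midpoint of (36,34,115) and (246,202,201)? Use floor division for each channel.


Midpoint: each channel = ⌊(C₁+C₂)/2⌋
R: ⌊(36+246)/2⌋ = 141
G: ⌊(34+202)/2⌋ = 118
B: ⌊(115+201)/2⌋ = 158
= RGB(141, 118, 158)


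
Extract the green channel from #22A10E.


Color: #22A10E
R = 22 = 34
G = A1 = 161
B = 0E = 14
Green = 161


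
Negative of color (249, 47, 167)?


Invert: (255-R, 255-G, 255-B)
R: 255-249 = 6
G: 255-47 = 208
B: 255-167 = 88
= RGB(6, 208, 88)


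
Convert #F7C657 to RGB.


F7 → 247 (R)
C6 → 198 (G)
57 → 87 (B)
= RGB(247, 198, 87)


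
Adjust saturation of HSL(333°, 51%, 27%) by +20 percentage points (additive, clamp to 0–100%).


Original S = 51%
Adjustment = +20 percentage points
New S = 51 + (20) = 71
Clamp to [0, 100] → 71
= HSL(333°, 71%, 27%)


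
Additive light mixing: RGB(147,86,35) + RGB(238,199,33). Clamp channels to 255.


Additive: each channel = min(255, C₁+C₂)
R: 147+238 = 385 → 255
G: 86+199 = 285 → 255
B: 35+33 = 68 → 68
= RGB(255, 255, 68)


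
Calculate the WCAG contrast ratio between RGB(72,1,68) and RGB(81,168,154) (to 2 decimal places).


Linearize each sRGB channel c=v/255: c/12.92 if c ≤ 0.04045 else ((c+0.055)/1.055)^2.4
L = 0.2126×R_lin + 0.7152×G_lin + 0.0722×B_lin
Color 1 (72,1,68):
  R=72: 72/255≈0.2824 > 0.04045 → ((0.2824+0.055)/1.055)^2.4 ≈ 0.06480
  G=1: 1/255≈0.0039 ≤ 0.04045 → 0.0039/12.92 ≈ 0.00030
  B=68: 68/255≈0.2667 > 0.04045 → ((0.2667+0.055)/1.055)^2.4 ≈ 0.05781
  L1 = 0.2126×0.06480 + 0.7152×0.00030 + 0.0722×0.05781 ≈ 0.01817
Color 2 (81,168,154):
  R=81: 81/255≈0.3176 > 0.04045 → ((0.3176+0.055)/1.055)^2.4 ≈ 0.08228
  G=168: 168/255≈0.6588 > 0.04045 → ((0.6588+0.055)/1.055)^2.4 ≈ 0.39157
  B=154: 154/255≈0.6039 > 0.04045 → ((0.6039+0.055)/1.055)^2.4 ≈ 0.32314
  L2 = 0.2126×0.08228 + 0.7152×0.39157 + 0.0722×0.32314 ≈ 0.32088
Lighter = 0.32088, Darker = 0.01817
Ratio = (L_lighter + 0.05) / (L_darker + 0.05)
Ratio = (0.32088 + 0.05) / (0.01817 + 0.05) = 0.37088 / 0.06817 ≈ 5.4406
Ratio ≈ 5.44:1
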